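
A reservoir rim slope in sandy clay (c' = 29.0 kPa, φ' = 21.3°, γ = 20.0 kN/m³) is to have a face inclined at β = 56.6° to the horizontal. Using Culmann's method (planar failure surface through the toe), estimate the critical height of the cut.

H_c = 24.54 m

Culmann's analysis gives the critical failure plane at α_cr = (β + φ')/2 = (56.6 + 21.3)/2 = 39.0°, and the critical height
H_c = (4c'/γ) · sinβ cosφ' / [1 − cos(β − φ')]
    = (4·29.0/20.0) · sin56.6°·cos21.3° / [1 − cos(35.3°)]
    = 5.800 · 0.8348·0.9317 / [1 − 0.8161]
    = 5.800 · 0.7778 / 0.1839
    = 24.54 m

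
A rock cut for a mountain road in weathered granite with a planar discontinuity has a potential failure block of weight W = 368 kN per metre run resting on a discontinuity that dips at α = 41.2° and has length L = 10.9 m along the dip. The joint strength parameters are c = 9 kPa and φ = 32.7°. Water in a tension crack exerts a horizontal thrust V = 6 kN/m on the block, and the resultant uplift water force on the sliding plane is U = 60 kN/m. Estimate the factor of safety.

Resolving the block weight along and normal to the plane and applying the Mohr–Coulomb strength on the joint:
N' = W cosα − U − V sinα = 368·cos41.2° − 60 − 6·sin41.2° = 212.9 kN/m
Driving force T = W sinα + V cosα = 368·sin41.2° + 6·cos41.2° = 246.9 kN/m
Resisting force R = c·L + N'·tanφ = 9·10.9 + 212.9·tan32.7° = 98.1 + 136.7 = 234.8 kN/m
FS = R / T = 234.8 / 246.9 = 0.951

FS = 0.95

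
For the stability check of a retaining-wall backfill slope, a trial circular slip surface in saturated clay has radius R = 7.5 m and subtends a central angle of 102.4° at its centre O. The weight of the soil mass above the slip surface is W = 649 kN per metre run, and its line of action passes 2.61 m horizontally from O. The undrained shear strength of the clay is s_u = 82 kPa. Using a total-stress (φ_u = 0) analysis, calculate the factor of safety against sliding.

Taking moments about the centre O, the resisting moment is provided by the undrained shear strength acting along the arc:
Arc length L_a = R·θ = 7.5·(102.4°·π/180) = 7.5·1.7872 = 13.40 m
M_R = s_u·L_a·R = 82·13.40·7.5 = 8243.5 kN·m/m
M_D = W·d = 649·2.61 = 1693.9 kN·m/m
FS = M_R / M_D = 8243.5 / 1693.9 = 4.867

FS = 4.87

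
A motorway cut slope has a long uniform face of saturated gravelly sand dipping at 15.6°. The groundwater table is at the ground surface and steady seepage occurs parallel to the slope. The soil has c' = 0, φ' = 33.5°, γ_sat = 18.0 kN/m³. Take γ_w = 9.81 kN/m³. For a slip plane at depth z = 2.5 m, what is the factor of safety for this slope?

FS = 1.08

With seepage parallel to the slope and the water table at the surface, the effective normal stress on the slip plane uses the buoyant unit weight γ' = γ_sat − γ_w while the driving shear stress uses γ_sat:
FS = [c' + γ' z cos²β tanφ'] / [γ_sat z sinβ cosβ]
(For c' = 0 this reduces to FS = (γ'/γ_sat)·tanφ'/tanβ.)
γ' = 18.0 − 9.81 = 8.19 kN/m³
Numerator = 0.0 + 8.19·2.5·cos²15.6°·tan33.5° = 0.0 + 8.19·2.5·0.9277·0.6619 = 12.572 kPa
Denominator = 18.0·2.5·sin15.6°·cos15.6° = 18.0·2.5·0.2689·0.9632 = 11.656 kPa
FS = 12.572 / 11.656 = 1.079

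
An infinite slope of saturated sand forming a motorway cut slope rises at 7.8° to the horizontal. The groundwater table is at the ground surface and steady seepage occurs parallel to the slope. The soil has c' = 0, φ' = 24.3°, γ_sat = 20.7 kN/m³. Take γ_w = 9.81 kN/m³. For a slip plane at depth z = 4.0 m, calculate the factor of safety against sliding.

With seepage parallel to the slope and the water table at the surface, the effective normal stress on the slip plane uses the buoyant unit weight γ' = γ_sat − γ_w while the driving shear stress uses γ_sat:
FS = [c' + γ' z cos²β tanφ'] / [γ_sat z sinβ cosβ]
(For c' = 0 this reduces to FS = (γ'/γ_sat)·tanφ'/tanβ.)
γ' = 20.7 − 9.81 = 10.89 kN/m³
Numerator = 0.0 + 10.89·4.0·cos²7.8°·tan24.3° = 0.0 + 10.89·4.0·0.9816·0.4515 = 19.306 kPa
Denominator = 20.7·4.0·sin7.8°·cos7.8° = 20.7·4.0·0.1357·0.9907 = 11.133 kPa
FS = 19.306 / 11.133 = 1.734

FS = 1.73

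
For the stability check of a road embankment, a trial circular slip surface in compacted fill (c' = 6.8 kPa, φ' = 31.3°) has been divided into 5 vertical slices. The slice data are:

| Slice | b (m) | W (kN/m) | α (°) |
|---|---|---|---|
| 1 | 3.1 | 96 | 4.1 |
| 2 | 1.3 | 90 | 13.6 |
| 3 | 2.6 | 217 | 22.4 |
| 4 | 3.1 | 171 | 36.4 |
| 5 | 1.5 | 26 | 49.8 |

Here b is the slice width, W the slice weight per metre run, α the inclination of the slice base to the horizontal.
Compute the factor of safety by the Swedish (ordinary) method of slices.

FS = 1.80

Ordinary method of slices: FS = Σ[c'·Δl_i + (W_i cosα_i)·tanφ'] / Σ W_i sinα_i, with Δl_i = b_i / cosα_i.
Slice 1: Δl = 3.1/cos4.1° = 3.108 m; N'_1 = 96·cos4.1° = 95.8; c'Δl = 21.13; W sinα = 6.9
Slice 2: Δl = 1.3/cos13.6° = 1.338 m; N'_2 = 90·cos13.6° = 87.5; c'Δl = 9.10; W sinα = 21.2
Slice 3: Δl = 2.6/cos22.4° = 2.812 m; N'_3 = 217·cos22.4° = 200.6; c'Δl = 19.12; W sinα = 82.7
Slice 4: Δl = 3.1/cos36.4° = 3.851 m; N'_4 = 171·cos36.4° = 137.6; c'Δl = 26.19; W sinα = 101.5
Slice 5: Δl = 1.5/cos49.8° = 2.324 m; N'_5 = 26·cos49.8° = 16.8; c'Δl = 15.80; W sinα = 19.9
Σc'Δl = 91.3 kN/m; ΣN' = 538.3 kN/m; ΣW sinα = 232.1 kN/m
Resisting = 91.3 + 538.3·tan31.3° = 91.3 + 327.3 = 418.6 kN/m
FS = 418.6 / 232.1 = 1.804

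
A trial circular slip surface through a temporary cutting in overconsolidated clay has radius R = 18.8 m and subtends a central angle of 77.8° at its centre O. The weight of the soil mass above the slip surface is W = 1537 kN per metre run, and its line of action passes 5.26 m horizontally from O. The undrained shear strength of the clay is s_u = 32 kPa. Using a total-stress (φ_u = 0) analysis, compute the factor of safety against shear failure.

Taking moments about the centre O, the resisting moment is provided by the undrained shear strength acting along the arc:
Arc length L_a = R·θ = 18.8·(77.8°·π/180) = 18.8·1.3579 = 25.53 m
M_R = s_u·L_a·R = 32·25.53·18.8 = 15357.6 kN·m/m
M_D = W·d = 1537·5.26 = 8084.6 kN·m/m
FS = M_R / M_D = 15357.6 / 8084.6 = 1.900

FS = 1.90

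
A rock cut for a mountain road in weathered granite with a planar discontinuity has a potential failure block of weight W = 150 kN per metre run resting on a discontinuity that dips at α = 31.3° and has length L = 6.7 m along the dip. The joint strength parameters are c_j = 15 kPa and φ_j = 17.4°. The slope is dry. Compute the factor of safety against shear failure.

Resolving the block weight along and normal to the plane and applying the Mohr–Coulomb strength on the joint:
N' = W cosα = 150·cos31.3° = 128.2 kN/m
Driving force T = W sinα = 150·sin31.3° = 77.9 kN/m
Resisting force R = c_j·L + N'·tanφ_j = 15·6.7 + 128.2·tan17.4° = 100.5 + 40.2 = 140.7 kN/m
FS = R / T = 140.7 / 77.9 = 1.805

FS = 1.81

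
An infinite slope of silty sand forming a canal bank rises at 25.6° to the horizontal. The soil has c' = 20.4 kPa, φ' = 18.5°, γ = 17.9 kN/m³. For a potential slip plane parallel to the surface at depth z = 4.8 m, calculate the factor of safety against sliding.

FS = 1.31

For an infinite slope with a slip plane parallel to the surface (no pore pressure): FS = [c' + γz cos²β tanφ'] / [γz sinβ cosβ].
γz = 17.9·4.8 = 85.92 kN/m²
Numerator = 20.4 + 85.92·cos²25.6°·tan18.5° = 20.4 + 85.92·0.8133·0.3346 = 43.781 kPa
Denominator = 85.92·sin25.6°·cos25.6° = 85.92·0.4321·0.9018 = 33.480 kPa
FS = 43.781 / 33.480 = 1.308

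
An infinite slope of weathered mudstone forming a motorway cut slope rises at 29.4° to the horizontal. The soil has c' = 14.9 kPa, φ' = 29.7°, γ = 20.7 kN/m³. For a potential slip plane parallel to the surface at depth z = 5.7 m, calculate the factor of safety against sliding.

For an infinite slope with a slip plane parallel to the surface (no pore pressure): FS = [c' + γz cos²β tanφ'] / [γz sinβ cosβ].
γz = 20.7·5.7 = 117.99 kN/m²
Numerator = 14.9 + 117.99·cos²29.4°·tan29.7° = 14.9 + 117.99·0.7590·0.5704 = 65.982 kPa
Denominator = 117.99·sin29.4°·cos29.4° = 117.99·0.4909·0.8712 = 50.462 kPa
FS = 65.982 / 50.462 = 1.308

FS = 1.31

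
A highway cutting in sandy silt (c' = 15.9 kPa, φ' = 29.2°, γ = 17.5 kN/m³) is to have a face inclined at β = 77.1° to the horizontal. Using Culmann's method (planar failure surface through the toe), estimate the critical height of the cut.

H_c = 9.38 m

Culmann's analysis gives the critical failure plane at α_cr = (β + φ')/2 = (77.1 + 29.2)/2 = 53.1°, and the critical height
H_c = (4c'/γ) · sinβ cosφ' / [1 − cos(β − φ')]
    = (4·15.9/17.5) · sin77.1°·cos29.2° / [1 − cos(47.9°)]
    = 3.634 · 0.9748·0.8729 / [1 − 0.6704]
    = 3.634 · 0.8509 / 0.3296
    = 9.38 m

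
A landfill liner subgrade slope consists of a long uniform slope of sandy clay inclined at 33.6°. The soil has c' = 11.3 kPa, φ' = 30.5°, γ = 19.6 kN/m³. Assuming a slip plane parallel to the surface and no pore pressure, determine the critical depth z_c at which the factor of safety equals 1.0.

Setting FS = 1.00 in FS = [c' + γz cos²β tanφ'] / [γz sinβ cosβ] and solving for z:
z = c' / [γ cosβ (FS·sinβ − cosβ·tanφ')]
  = 11.3 / [19.6·cos33.6°·(1.00·sin33.6° − cos33.6°·tan30.5°)]
  = 11.3 / [19.6·0.8329·(1.00·0.5534 − 0.8329·0.5890)]
  = 11.3 / 1.0246 = 11.028 m

z_c = 11.03 m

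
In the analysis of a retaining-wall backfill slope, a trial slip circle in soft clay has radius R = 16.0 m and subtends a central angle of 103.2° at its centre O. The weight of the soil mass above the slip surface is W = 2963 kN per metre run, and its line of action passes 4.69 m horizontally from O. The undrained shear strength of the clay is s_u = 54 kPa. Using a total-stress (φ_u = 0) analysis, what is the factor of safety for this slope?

Taking moments about the centre O, the resisting moment is provided by the undrained shear strength acting along the arc:
Arc length L_a = R·θ = 16.0·(103.2°·π/180) = 16.0·1.8012 = 28.82 m
M_R = s_u·L_a·R = 54·28.82·16.0 = 24899.5 kN·m/m
M_D = W·d = 2963·4.69 = 13896.5 kN·m/m
FS = M_R / M_D = 24899.5 / 13896.5 = 1.792

FS = 1.79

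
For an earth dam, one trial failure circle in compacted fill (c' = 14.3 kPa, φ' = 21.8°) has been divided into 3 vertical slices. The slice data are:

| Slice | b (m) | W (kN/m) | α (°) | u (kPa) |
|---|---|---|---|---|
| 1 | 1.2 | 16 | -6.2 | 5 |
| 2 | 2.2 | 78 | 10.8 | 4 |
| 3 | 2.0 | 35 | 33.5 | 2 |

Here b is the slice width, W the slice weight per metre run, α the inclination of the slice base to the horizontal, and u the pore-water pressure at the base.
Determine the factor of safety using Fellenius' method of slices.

Ordinary method of slices: FS = Σ[c'·Δl_i + (W_i cosα_i − u_i·Δl_i)·tanφ'] / Σ W_i sinα_i, with Δl_i = b_i / cosα_i.
Slice 1: Δl = 1.2/cos(-6.2°) = 1.207 m; N'_1 = 16·cos(-6.2°) − 5·1.207 = 9.9; c'Δl = 17.26; W sinα = -1.7
Slice 2: Δl = 2.2/cos10.8° = 2.240 m; N'_2 = 78·cos10.8° − 4·2.240 = 67.7; c'Δl = 32.03; W sinα = 14.6
Slice 3: Δl = 2.0/cos33.5° = 2.398 m; N'_3 = 35·cos33.5° − 2·2.398 = 24.4; c'Δl = 34.30; W sinα = 19.3
Σc'Δl = 83.6 kN/m; ΣN' = 101.9 kN/m; ΣW sinα = 32.2 kN/m
Resisting = 83.6 + 101.9·tan21.8° = 83.6 + 40.8 = 124.4 kN/m
FS = 124.4 / 32.2 = 3.861

FS = 3.86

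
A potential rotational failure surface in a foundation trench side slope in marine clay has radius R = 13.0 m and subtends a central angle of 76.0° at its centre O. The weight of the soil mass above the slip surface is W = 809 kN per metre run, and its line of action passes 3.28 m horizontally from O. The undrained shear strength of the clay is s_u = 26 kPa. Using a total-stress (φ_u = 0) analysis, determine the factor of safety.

Taking moments about the centre O, the resisting moment is provided by the undrained shear strength acting along the arc:
Arc length L_a = R·θ = 13.0·(76.0°·π/180) = 13.0·1.3265 = 17.24 m
M_R = s_u·L_a·R = 26·17.24·13.0 = 5828.4 kN·m/m
M_D = W·d = 809·3.28 = 2653.5 kN·m/m
FS = M_R / M_D = 5828.4 / 2653.5 = 2.196

FS = 2.20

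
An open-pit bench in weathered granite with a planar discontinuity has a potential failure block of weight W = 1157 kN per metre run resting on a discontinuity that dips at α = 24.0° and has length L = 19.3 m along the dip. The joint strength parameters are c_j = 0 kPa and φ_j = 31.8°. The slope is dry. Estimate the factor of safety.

FS = 1.39

Resolving the block weight along and normal to the plane and applying the Mohr–Coulomb strength on the joint:
N' = W cosα = 1157·cos24.0° = 1057.0 kN/m
Driving force T = W sinα = 1157·sin24.0° = 470.6 kN/m
Resisting force R = c_j·L + N'·tanφ_j = 0·19.3 + 1057.0·tan31.8° = 0.0 + 655.4 = 655.4 kN/m
FS = R / T = 655.4 / 470.6 = 1.393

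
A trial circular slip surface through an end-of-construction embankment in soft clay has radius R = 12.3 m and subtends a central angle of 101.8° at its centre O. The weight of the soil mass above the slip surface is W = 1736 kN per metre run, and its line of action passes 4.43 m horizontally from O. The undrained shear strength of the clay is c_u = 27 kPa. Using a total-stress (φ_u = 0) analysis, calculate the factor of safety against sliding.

Taking moments about the centre O, the resisting moment is provided by the undrained shear strength acting along the arc:
Arc length L_a = R·θ = 12.3·(101.8°·π/180) = 12.3·1.7767 = 21.85 m
M_R = c_u·L_a·R = 27·21.85·12.3 = 7257.7 kN·m/m
M_D = W·d = 1736·4.43 = 7690.5 kN·m/m
FS = M_R / M_D = 7257.7 / 7690.5 = 0.944

FS = 0.94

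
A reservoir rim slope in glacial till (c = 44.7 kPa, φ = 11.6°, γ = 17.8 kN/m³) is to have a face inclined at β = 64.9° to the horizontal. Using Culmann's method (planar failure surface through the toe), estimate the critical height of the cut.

Culmann's analysis gives the critical failure plane at α_cr = (β + φ)/2 = (64.9 + 11.6)/2 = 38.2°, and the critical height
H_c = (4c/γ) · sinβ cosφ / [1 − cos(β − φ)]
    = (4·44.7/17.8) · sin64.9°·cos11.6° / [1 − cos(53.3°)]
    = 10.045 · 0.9056·0.9796 / [1 − 0.5976]
    = 10.045 · 0.8871 / 0.4024
    = 22.15 m

H_c = 22.15 m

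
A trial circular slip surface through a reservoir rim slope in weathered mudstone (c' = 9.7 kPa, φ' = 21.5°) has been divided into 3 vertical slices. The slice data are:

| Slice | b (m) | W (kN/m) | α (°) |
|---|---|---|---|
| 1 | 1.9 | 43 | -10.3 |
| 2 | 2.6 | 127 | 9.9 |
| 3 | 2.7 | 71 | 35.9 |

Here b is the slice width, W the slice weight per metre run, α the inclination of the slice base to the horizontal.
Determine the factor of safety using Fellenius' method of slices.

Ordinary method of slices: FS = Σ[c'·Δl_i + (W_i cosα_i)·tanφ'] / Σ W_i sinα_i, with Δl_i = b_i / cosα_i.
Slice 1: Δl = 1.9/cos(-10.3°) = 1.931 m; N'_1 = 43·cos(-10.3°) = 42.3; c'Δl = 18.73; W sinα = -7.7
Slice 2: Δl = 2.6/cos9.9° = 2.639 m; N'_2 = 127·cos9.9° = 125.1; c'Δl = 25.60; W sinα = 21.8
Slice 3: Δl = 2.7/cos35.9° = 3.333 m; N'_3 = 71·cos35.9° = 57.5; c'Δl = 32.33; W sinα = 41.6
Σc'Δl = 76.7 kN/m; ΣN' = 224.9 kN/m; ΣW sinα = 55.8 kN/m
Resisting = 76.7 + 224.9·tan21.5° = 76.7 + 88.6 = 165.3 kN/m
FS = 165.3 / 55.8 = 2.963

FS = 2.96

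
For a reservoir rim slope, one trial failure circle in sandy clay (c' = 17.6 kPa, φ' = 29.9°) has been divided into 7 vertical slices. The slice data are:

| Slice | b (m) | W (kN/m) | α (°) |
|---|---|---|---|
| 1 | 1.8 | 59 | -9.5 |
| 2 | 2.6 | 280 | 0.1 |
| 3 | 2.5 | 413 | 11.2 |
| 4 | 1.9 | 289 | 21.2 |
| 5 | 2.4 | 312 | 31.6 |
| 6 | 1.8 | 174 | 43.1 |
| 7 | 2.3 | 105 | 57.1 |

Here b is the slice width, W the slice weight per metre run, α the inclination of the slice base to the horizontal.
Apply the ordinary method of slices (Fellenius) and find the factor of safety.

FS = 2.14

Ordinary method of slices: FS = Σ[c'·Δl_i + (W_i cosα_i)·tanφ'] / Σ W_i sinα_i, with Δl_i = b_i / cosα_i.
Slice 1: Δl = 1.8/cos(-9.5°) = 1.825 m; N'_1 = 59·cos(-9.5°) = 58.2; c'Δl = 32.12; W sinα = -9.7
Slice 2: Δl = 2.6/cos0.1° = 2.600 m; N'_2 = 280·cos0.1° = 280.0; c'Δl = 45.76; W sinα = 0.5
Slice 3: Δl = 2.5/cos11.2° = 2.549 m; N'_3 = 413·cos11.2° = 405.1; c'Δl = 44.85; W sinα = 80.2
Slice 4: Δl = 1.9/cos21.2° = 2.038 m; N'_4 = 289·cos21.2° = 269.4; c'Δl = 35.87; W sinα = 104.5
Slice 5: Δl = 2.4/cos31.6° = 2.818 m; N'_5 = 312·cos31.6° = 265.7; c'Δl = 49.59; W sinα = 163.5
Slice 6: Δl = 1.8/cos43.1° = 2.465 m; N'_6 = 174·cos43.1° = 127.0; c'Δl = 43.39; W sinα = 118.9
Slice 7: Δl = 2.3/cos57.1° = 4.234 m; N'_7 = 105·cos57.1° = 57.0; c'Δl = 74.52; W sinα = 88.2
Σc'Δl = 326.1 kN/m; ΣN' = 1462.6 kN/m; ΣW sinα = 546.0 kN/m
Resisting = 326.1 + 1462.6·tan29.9° = 326.1 + 841.0 = 1167.1 kN/m
FS = 1167.1 / 546.0 = 2.138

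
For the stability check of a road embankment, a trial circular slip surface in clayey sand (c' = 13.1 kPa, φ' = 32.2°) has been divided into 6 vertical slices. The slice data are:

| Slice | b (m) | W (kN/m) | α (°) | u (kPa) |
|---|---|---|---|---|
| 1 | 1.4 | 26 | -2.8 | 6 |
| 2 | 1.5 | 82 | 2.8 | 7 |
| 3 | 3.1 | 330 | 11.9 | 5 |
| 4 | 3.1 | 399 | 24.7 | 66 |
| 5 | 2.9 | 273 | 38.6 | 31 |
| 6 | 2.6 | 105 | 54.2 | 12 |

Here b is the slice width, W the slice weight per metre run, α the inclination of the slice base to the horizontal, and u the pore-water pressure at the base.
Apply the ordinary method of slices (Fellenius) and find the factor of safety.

Ordinary method of slices: FS = Σ[c'·Δl_i + (W_i cosα_i − u_i·Δl_i)·tanφ'] / Σ W_i sinα_i, with Δl_i = b_i / cosα_i.
Slice 1: Δl = 1.4/cos(-2.8°) = 1.402 m; N'_1 = 26·cos(-2.8°) − 6·1.402 = 17.6; c'Δl = 18.36; W sinα = -1.3
Slice 2: Δl = 1.5/cos2.8° = 1.502 m; N'_2 = 82·cos2.8° − 7·1.502 = 71.4; c'Δl = 19.67; W sinα = 4.0
Slice 3: Δl = 3.1/cos11.9° = 3.168 m; N'_3 = 330·cos11.9° − 5·3.168 = 307.1; c'Δl = 41.50; W sinα = 68.0
Slice 4: Δl = 3.1/cos24.7° = 3.412 m; N'_4 = 399·cos24.7° − 66·3.412 = 137.3; c'Δl = 44.70; W sinα = 166.7
Slice 5: Δl = 2.9/cos38.6° = 3.711 m; N'_5 = 273·cos38.6° − 31·3.711 = 98.3; c'Δl = 48.61; W sinα = 170.3
Slice 6: Δl = 2.6/cos54.2° = 4.445 m; N'_6 = 105·cos54.2° − 12·4.445 = 8.1; c'Δl = 58.23; W sinα = 85.2
Σc'Δl = 231.1 kN/m; ΣN' = 639.7 kN/m; ΣW sinα = 493.0 kN/m
Resisting = 231.1 + 639.7·tan32.2° = 231.1 + 402.8 = 633.9 kN/m
FS = 633.9 / 493.0 = 1.286

FS = 1.29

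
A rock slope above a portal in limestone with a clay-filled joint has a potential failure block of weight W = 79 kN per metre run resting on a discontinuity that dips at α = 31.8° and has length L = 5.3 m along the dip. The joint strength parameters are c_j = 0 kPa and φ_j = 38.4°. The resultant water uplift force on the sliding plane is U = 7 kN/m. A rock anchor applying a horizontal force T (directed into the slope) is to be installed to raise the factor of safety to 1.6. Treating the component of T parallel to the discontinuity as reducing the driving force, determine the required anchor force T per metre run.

T = 11 kN/m

Resolving forces along and normal to the sliding plane, with the horizontal anchor force T adding T·sinα to the effective normal force and T·cosα acting up the plane against the driving force:
FS = [c_jL + (W cosα − U + T sinα) tanφ_j] / [W sinα − T cosα]
Without the anchor: N' = 60.1 kN/m, driving T_d = 41.6 kN/m, resisting R = 0·5.3 + 60.1·tan38.4° = 47.7 kN/m, FS = 1.15.
Setting FS = 1.6 and solving for T:
1.6·(41.6 − T cos31.8°) = 47.7 + T sin31.8°·tan38.4°
T·(sin31.8°·tan38.4° + 1.6·cos31.8°) = 1.6·41.6 − 47.7
T·(0.5270·0.7926 + 1.6·0.8499) = 66.6 − 47.7 = 18.9
T·1.7775 = 18.9
T = 10.7 kN/m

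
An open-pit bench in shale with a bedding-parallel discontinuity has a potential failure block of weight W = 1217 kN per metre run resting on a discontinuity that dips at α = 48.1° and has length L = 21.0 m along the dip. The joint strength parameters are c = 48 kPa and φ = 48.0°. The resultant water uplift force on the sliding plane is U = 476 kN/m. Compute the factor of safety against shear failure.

Resolving the block weight along and normal to the plane and applying the Mohr–Coulomb strength on the joint:
N' = W cosα − U = 1217·cos48.1° − 476 = 336.8 kN/m
Driving force T = W sinα = 1217·sin48.1° = 905.8 kN/m
Resisting force R = c·L + N'·tanφ = 48·21.0 + 336.8·tan48.0° = 1008.0 + 374.0 = 1382.0 kN/m
FS = R / T = 1382.0 / 905.8 = 1.526

FS = 1.53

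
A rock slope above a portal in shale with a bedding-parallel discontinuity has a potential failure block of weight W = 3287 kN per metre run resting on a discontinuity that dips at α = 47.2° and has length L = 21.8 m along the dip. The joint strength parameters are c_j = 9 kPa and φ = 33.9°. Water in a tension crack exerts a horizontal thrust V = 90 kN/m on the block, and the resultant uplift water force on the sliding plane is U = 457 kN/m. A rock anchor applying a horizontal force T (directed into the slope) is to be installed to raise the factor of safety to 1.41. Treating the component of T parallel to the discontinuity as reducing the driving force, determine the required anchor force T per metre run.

T = 1476 kN/m

Resolving forces along and normal to the sliding plane, with the horizontal anchor force T adding T·sinα to the effective normal force and T·cosα acting up the plane against the driving force:
FS = [c_jL + (W cosα − U − V sinα + T sinα) tanφ] / [W sinα + V cosα − T cosα]
Without the anchor: N' = 1710.3 kN/m, driving T_d = 2472.9 kN/m, resisting R = 9·21.8 + 1710.3·tan33.9° = 1345.5 kN/m, FS = 0.54.
Setting FS = 1.41 and solving for T:
1.41·(2472.9 − T cos47.2°) = 1345.5 + T sin47.2°·tan33.9°
T·(sin47.2°·tan33.9° + 1.41·cos47.2°) = 1.41·2472.9 − 1345.5
T·(0.7337·0.6720 + 1.41·0.6794) = 3486.8 − 1345.5 = 2141.4
T·1.4511 = 2141.4
T = 1475.7 kN/m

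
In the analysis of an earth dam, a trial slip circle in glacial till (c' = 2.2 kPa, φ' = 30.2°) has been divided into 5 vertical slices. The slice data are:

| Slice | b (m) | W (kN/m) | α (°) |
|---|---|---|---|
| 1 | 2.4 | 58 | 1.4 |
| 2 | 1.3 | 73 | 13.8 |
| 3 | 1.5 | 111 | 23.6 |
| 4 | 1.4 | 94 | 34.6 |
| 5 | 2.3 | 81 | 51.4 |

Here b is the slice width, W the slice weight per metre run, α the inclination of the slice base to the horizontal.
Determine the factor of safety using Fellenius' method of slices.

FS = 1.29

Ordinary method of slices: FS = Σ[c'·Δl_i + (W_i cosα_i)·tanφ'] / Σ W_i sinα_i, with Δl_i = b_i / cosα_i.
Slice 1: Δl = 2.4/cos1.4° = 2.401 m; N'_1 = 58·cos1.4° = 58.0; c'Δl = 5.28; W sinα = 1.4
Slice 2: Δl = 1.3/cos13.8° = 1.339 m; N'_2 = 73·cos13.8° = 70.9; c'Δl = 2.95; W sinα = 17.4
Slice 3: Δl = 1.5/cos23.6° = 1.637 m; N'_3 = 111·cos23.6° = 101.7; c'Δl = 3.60; W sinα = 44.4
Slice 4: Δl = 1.4/cos34.6° = 1.701 m; N'_4 = 94·cos34.6° = 77.4; c'Δl = 3.74; W sinα = 53.4
Slice 5: Δl = 2.3/cos51.4° = 3.687 m; N'_5 = 81·cos51.4° = 50.5; c'Δl = 8.11; W sinα = 63.3
Σc'Δl = 23.7 kN/m; ΣN' = 358.5 kN/m; ΣW sinα = 179.9 kN/m
Resisting = 23.7 + 358.5·tan30.2° = 23.7 + 208.7 = 232.3 kN/m
FS = 232.3 / 179.9 = 1.291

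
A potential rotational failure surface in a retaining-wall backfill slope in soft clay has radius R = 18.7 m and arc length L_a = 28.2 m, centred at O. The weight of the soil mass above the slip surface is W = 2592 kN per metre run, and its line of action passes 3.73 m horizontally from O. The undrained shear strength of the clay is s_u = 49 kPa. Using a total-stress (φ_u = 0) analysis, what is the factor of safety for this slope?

FS = 2.67

Taking moments about the centre O, the resisting moment is provided by the undrained shear strength acting along the arc:
M_R = s_u·L_a·R = 49·28.20·18.7 = 25839.7 kN·m/m
M_D = W·d = 2592·3.73 = 9668.2 kN·m/m
FS = M_R / M_D = 25839.7 / 9668.2 = 2.673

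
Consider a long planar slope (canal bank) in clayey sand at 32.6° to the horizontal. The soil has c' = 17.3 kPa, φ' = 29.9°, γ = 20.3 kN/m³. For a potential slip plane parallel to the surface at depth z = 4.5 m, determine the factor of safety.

For an infinite slope with a slip plane parallel to the surface (no pore pressure): FS = [c' + γz cos²β tanφ'] / [γz sinβ cosβ].
γz = 20.3·4.5 = 91.35 kN/m²
Numerator = 17.3 + 91.35·cos²32.6°·tan29.9° = 17.3 + 91.35·0.7097·0.5750 = 54.581 kPa
Denominator = 91.35·sin32.6°·cos32.6° = 91.35·0.5388·0.8425 = 41.463 kPa
FS = 54.581 / 41.463 = 1.316

FS = 1.32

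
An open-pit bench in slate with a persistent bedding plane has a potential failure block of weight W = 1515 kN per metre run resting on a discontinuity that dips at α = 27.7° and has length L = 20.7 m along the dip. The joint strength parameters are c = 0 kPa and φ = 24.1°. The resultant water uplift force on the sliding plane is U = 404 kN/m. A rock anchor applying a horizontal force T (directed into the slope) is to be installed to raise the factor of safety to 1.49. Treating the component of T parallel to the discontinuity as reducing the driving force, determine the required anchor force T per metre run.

Resolving forces along and normal to the sliding plane, with the horizontal anchor force T adding T·sinα to the effective normal force and T·cosα acting up the plane against the driving force:
FS = [cL + (W cosα − U + T sinα) tanφ] / [W sinα − T cosα]
Without the anchor: N' = 937.4 kN/m, driving T_d = 704.2 kN/m, resisting R = 0·20.7 + 937.4·tan24.1° = 419.3 kN/m, FS = 0.60.
Setting FS = 1.49 and solving for T:
1.49·(704.2 − T cos27.7°) = 419.3 + T sin27.7°·tan24.1°
T·(sin27.7°·tan24.1° + 1.49·cos27.7°) = 1.49·704.2 − 419.3
T·(0.4648·0.4473 + 1.49·0.8854) = 1049.3 − 419.3 = 630.0
T·1.5272 = 630.0
T = 412.5 kN/m

T = 413 kN/m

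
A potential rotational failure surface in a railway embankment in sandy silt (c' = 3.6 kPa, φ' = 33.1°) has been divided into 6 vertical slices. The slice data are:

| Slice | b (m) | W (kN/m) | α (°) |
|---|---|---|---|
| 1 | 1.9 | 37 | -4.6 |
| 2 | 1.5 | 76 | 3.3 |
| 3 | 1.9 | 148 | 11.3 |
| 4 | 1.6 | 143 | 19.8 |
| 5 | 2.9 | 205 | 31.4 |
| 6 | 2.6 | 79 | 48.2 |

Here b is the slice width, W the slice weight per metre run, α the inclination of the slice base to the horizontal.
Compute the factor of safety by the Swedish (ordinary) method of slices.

FS = 1.86

Ordinary method of slices: FS = Σ[c'·Δl_i + (W_i cosα_i)·tanφ'] / Σ W_i sinα_i, with Δl_i = b_i / cosα_i.
Slice 1: Δl = 1.9/cos(-4.6°) = 1.906 m; N'_1 = 37·cos(-4.6°) = 36.9; c'Δl = 6.86; W sinα = -3.0
Slice 2: Δl = 1.5/cos3.3° = 1.502 m; N'_2 = 76·cos3.3° = 75.9; c'Δl = 5.41; W sinα = 4.4
Slice 3: Δl = 1.9/cos11.3° = 1.938 m; N'_3 = 148·cos11.3° = 145.1; c'Δl = 6.98; W sinα = 29.0
Slice 4: Δl = 1.6/cos19.8° = 1.701 m; N'_4 = 143·cos19.8° = 134.5; c'Δl = 6.12; W sinα = 48.4
Slice 5: Δl = 2.9/cos31.4° = 3.398 m; N'_5 = 205·cos31.4° = 175.0; c'Δl = 12.23; W sinα = 106.8
Slice 6: Δl = 2.6/cos48.2° = 3.901 m; N'_6 = 79·cos48.2° = 52.7; c'Δl = 14.04; W sinα = 58.9
Σc'Δl = 51.6 kN/m; ΣN' = 620.1 kN/m; ΣW sinα = 244.5 kN/m
Resisting = 51.6 + 620.1·tan33.1° = 51.6 + 404.2 = 455.9 kN/m
FS = 455.9 / 244.5 = 1.864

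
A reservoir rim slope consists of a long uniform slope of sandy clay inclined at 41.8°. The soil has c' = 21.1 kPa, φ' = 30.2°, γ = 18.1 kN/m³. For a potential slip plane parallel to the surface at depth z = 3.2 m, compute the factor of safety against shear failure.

For an infinite slope with a slip plane parallel to the surface (no pore pressure): FS = [c' + γz cos²β tanφ'] / [γz sinβ cosβ].
γz = 18.1·3.2 = 57.92 kN/m²
Numerator = 21.1 + 57.92·cos²41.8°·tan30.2° = 21.1 + 57.92·0.5557·0.5820 = 39.834 kPa
Denominator = 57.92·sin41.8°·cos41.8° = 57.92·0.6665·0.7455 = 28.780 kPa
FS = 39.834 / 28.780 = 1.384

FS = 1.38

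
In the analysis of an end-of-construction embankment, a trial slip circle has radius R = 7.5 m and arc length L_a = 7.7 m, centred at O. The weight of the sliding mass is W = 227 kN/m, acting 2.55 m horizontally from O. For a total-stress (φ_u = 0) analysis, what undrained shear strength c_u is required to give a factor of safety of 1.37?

c_u = 13.7 kPa

FS = c_u·L_a·R / (W·d), so c_u = FS·W·d / (L_a·R).
c_u = 1.37·227·2.55 / (7.70·7.5) = 793.0 / 57.75 = 13.73 kPa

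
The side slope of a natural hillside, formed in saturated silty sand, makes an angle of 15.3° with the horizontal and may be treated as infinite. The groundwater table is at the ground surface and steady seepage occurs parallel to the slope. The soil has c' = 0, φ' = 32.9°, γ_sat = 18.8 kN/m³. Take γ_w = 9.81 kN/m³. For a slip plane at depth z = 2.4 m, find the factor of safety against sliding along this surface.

With seepage parallel to the slope and the water table at the surface, the effective normal stress on the slip plane uses the buoyant unit weight γ' = γ_sat − γ_w while the driving shear stress uses γ_sat:
FS = [c' + γ' z cos²β tanφ'] / [γ_sat z sinβ cosβ]
(For c' = 0 this reduces to FS = (γ'/γ_sat)·tanφ'/tanβ.)
γ' = 18.8 − 9.81 = 8.99 kN/m³
Numerator = 0.0 + 8.99·2.4·cos²15.3°·tan32.9° = 0.0 + 8.99·2.4·0.9304·0.6469 = 12.986 kPa
Denominator = 18.8·2.4·sin15.3°·cos15.3° = 18.8·2.4·0.2639·0.9646 = 11.484 kPa
FS = 12.986 / 11.484 = 1.131

FS = 1.13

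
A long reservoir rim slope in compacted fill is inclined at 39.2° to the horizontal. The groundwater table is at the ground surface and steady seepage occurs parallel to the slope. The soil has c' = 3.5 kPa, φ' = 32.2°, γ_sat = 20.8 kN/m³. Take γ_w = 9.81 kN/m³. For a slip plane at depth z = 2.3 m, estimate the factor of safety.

With seepage parallel to the slope and the water table at the surface, the effective normal stress on the slip plane uses the buoyant unit weight γ' = γ_sat − γ_w while the driving shear stress uses γ_sat:
FS = [c' + γ' z cos²β tanφ'] / [γ_sat z sinβ cosβ]
γ' = 20.8 − 9.81 = 10.99 kN/m³
Numerator = 3.5 + 10.99·2.3·cos²39.2°·tan32.2° = 3.5 + 10.99·2.3·0.6005·0.6297 = 13.059 kPa
Denominator = 20.8·2.3·sin39.2°·cos39.2° = 20.8·2.3·0.6320·0.7749 = 23.431 kPa
FS = 13.059 / 23.431 = 0.557

FS = 0.56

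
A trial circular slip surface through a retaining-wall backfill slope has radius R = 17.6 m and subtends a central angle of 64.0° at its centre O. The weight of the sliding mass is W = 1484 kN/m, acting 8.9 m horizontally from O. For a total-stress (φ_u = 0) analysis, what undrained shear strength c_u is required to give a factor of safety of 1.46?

c_u = 55.7 kPa

FS = c_u·L_a·R / (W·d), so c_u = FS·W·d / (L_a·R).
Arc length L_a = R·θ = 17.6·(64.0°·π/180) = 17.6·1.1170 = 19.66 m
c_u = 1.46·1484·8.9 / (19.66·17.6) = 19283.1 / 346.01 = 55.73 kPa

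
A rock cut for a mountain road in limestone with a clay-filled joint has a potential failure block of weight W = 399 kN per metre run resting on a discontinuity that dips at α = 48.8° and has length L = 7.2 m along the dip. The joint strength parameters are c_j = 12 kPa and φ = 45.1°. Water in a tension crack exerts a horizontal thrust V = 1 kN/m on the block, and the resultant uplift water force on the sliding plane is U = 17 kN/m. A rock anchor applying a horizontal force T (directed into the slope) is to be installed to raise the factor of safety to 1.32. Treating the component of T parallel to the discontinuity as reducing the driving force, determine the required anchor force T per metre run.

T = 40 kN/m

Resolving forces along and normal to the sliding plane, with the horizontal anchor force T adding T·sinα to the effective normal force and T·cosα acting up the plane against the driving force:
FS = [c_jL + (W cosα − U − V sinα + T sinα) tanφ] / [W sinα + V cosα − T cosα]
Without the anchor: N' = 245.1 kN/m, driving T_d = 300.9 kN/m, resisting R = 12·7.2 + 245.1·tan45.1° = 332.3 kN/m, FS = 1.10.
Setting FS = 1.32 and solving for T:
1.32·(300.9 − T cos48.8°) = 332.3 + T sin48.8°·tan45.1°
T·(sin48.8°·tan45.1° + 1.32·cos48.8°) = 1.32·300.9 − 332.3
T·(0.7524·1.0035 + 1.32·0.6587) = 397.2 − 332.3 = 64.8
T·1.6245 = 64.8
T = 39.9 kN/m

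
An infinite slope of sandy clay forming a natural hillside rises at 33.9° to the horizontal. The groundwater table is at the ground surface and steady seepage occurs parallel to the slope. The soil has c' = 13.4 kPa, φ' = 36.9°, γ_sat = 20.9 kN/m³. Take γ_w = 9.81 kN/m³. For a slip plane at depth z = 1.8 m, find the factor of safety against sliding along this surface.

FS = 1.36

With seepage parallel to the slope and the water table at the surface, the effective normal stress on the slip plane uses the buoyant unit weight γ' = γ_sat − γ_w while the driving shear stress uses γ_sat:
FS = [c' + γ' z cos²β tanφ'] / [γ_sat z sinβ cosβ]
γ' = 20.9 − 9.81 = 11.09 kN/m³
Numerator = 13.4 + 11.09·1.8·cos²33.9°·tan36.9° = 13.4 + 11.09·1.8·0.6889·0.7508 = 23.725 kPa
Denominator = 20.9·1.8·sin33.9°·cos33.9° = 20.9·1.8·0.5577·0.8300 = 17.416 kPa
FS = 23.725 / 17.416 = 1.362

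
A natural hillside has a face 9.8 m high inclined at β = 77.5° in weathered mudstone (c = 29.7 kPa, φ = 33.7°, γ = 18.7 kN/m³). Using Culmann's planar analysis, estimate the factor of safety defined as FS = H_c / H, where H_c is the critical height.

FS = 1.89

H_c = (4c/γ) · sinβ cosφ / [1 − cos(β − φ)]
    = (4·29.7/18.7) · sin77.5°·cos33.7° / [1 − cos43.8°]
    = 6.353 · 0.8122 / 0.2782 = 18.55 m
FS = H_c / H = 18.55 / 9.8 = 1.892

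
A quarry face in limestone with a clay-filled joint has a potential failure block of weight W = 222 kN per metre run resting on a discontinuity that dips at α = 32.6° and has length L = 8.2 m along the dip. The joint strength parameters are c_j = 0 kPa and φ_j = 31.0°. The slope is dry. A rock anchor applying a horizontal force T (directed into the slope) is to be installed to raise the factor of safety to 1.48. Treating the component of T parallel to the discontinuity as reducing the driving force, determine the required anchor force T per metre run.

Resolving forces along and normal to the sliding plane, with the horizontal anchor force T adding T·sinα to the effective normal force and T·cosα acting up the plane against the driving force:
FS = [c_jL + (W cosα + T sinα) tanφ_j] / [W sinα − T cosα]
Without the anchor: N' = 187.0 kN/m, driving T_d = 119.6 kN/m, resisting R = 0·8.2 + 187.0·tan31.0° = 112.4 kN/m, FS = 0.94.
Setting FS = 1.48 and solving for T:
1.48·(119.6 − T cos32.6°) = 112.4 + T sin32.6°·tan31.0°
T·(sin32.6°·tan31.0° + 1.48·cos32.6°) = 1.48·119.6 − 112.4
T·(0.5388·0.6009 + 1.48·0.8425) = 177.0 − 112.4 = 64.6
T·1.5706 = 64.6
T = 41.2 kN/m

T = 41 kN/m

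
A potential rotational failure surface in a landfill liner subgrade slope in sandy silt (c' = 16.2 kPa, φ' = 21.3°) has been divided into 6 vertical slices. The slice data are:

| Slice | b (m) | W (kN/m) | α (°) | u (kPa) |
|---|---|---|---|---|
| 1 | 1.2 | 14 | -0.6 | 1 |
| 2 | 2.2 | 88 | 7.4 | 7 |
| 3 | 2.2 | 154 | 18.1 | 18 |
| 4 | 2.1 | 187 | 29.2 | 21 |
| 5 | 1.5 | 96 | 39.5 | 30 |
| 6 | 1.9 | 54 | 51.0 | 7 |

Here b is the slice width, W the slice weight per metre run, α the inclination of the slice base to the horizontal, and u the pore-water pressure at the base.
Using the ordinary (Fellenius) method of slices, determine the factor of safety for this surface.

Ordinary method of slices: FS = Σ[c'·Δl_i + (W_i cosα_i − u_i·Δl_i)·tanφ'] / Σ W_i sinα_i, with Δl_i = b_i / cosα_i.
Slice 1: Δl = 1.2/cos(-0.6°) = 1.200 m; N'_1 = 14·cos(-0.6°) − 1·1.200 = 12.8; c'Δl = 19.44; W sinα = -0.1
Slice 2: Δl = 2.2/cos7.4° = 2.218 m; N'_2 = 88·cos7.4° − 7·2.218 = 71.7; c'Δl = 35.94; W sinα = 11.3
Slice 3: Δl = 2.2/cos18.1° = 2.315 m; N'_3 = 154·cos18.1° − 18·2.315 = 104.7; c'Δl = 37.50; W sinα = 47.8
Slice 4: Δl = 2.1/cos29.2° = 2.406 m; N'_4 = 187·cos29.2° − 21·2.406 = 112.7; c'Δl = 38.97; W sinα = 91.2
Slice 5: Δl = 1.5/cos39.5° = 1.944 m; N'_5 = 96·cos39.5° − 30·1.944 = 15.8; c'Δl = 31.49; W sinα = 61.1
Slice 6: Δl = 1.9/cos51.0° = 3.019 m; N'_6 = 54·cos51.0° − 7·3.019 = 12.8; c'Δl = 48.91; W sinα = 42.0
Σc'Δl = 212.3 kN/m; ΣN' = 330.6 kN/m; ΣW sinα = 253.3 kN/m
Resisting = 212.3 + 330.6·tan21.3° = 212.3 + 128.9 = 341.1 kN/m
FS = 341.1 / 253.3 = 1.347

FS = 1.35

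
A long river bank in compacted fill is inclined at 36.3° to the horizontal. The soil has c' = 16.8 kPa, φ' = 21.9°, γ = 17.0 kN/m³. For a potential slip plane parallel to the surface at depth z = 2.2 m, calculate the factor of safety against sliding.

For an infinite slope with a slip plane parallel to the surface (no pore pressure): FS = [c' + γz cos²β tanφ'] / [γz sinβ cosβ].
γz = 17.0·2.2 = 37.40 kN/m²
Numerator = 16.8 + 37.40·cos²36.3°·tan21.9° = 16.8 + 37.40·0.6495·0.4020 = 26.565 kPa
Denominator = 37.40·sin36.3°·cos36.3° = 37.40·0.5920·0.8059 = 17.844 kPa
FS = 26.565 / 17.844 = 1.489

FS = 1.49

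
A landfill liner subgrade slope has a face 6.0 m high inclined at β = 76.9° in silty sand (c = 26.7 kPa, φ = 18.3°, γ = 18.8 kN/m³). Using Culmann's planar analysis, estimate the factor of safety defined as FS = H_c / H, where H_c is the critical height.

H_c = (4c/γ) · sinβ cosφ / [1 − cos(β − φ)]
    = (4·26.7/18.8) · sin76.9°·cos18.3° / [1 − cos58.6°]
    = 5.681 · 0.9247 / 0.4790 = 10.97 m
FS = H_c / H = 10.97 / 6.0 = 1.828

FS = 1.83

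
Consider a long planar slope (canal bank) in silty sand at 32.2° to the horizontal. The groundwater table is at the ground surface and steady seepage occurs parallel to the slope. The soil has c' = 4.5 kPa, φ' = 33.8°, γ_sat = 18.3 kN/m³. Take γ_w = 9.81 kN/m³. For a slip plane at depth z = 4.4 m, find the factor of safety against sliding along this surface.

FS = 0.62

With seepage parallel to the slope and the water table at the surface, the effective normal stress on the slip plane uses the buoyant unit weight γ' = γ_sat − γ_w while the driving shear stress uses γ_sat:
FS = [c' + γ' z cos²β tanφ'] / [γ_sat z sinβ cosβ]
γ' = 18.3 − 9.81 = 8.49 kN/m³
Numerator = 4.5 + 8.49·4.4·cos²32.2°·tan33.8° = 4.5 + 8.49·4.4·0.7160·0.6694 = 22.407 kPa
Denominator = 18.3·4.4·sin32.2°·cos32.2° = 18.3·4.4·0.5329·0.8462 = 36.308 kPa
FS = 22.407 / 36.308 = 0.617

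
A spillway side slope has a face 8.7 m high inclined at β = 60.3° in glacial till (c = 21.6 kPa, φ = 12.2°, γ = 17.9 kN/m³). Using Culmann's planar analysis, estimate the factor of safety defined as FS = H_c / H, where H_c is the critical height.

FS = 1.42

H_c = (4c/γ) · sinβ cosφ / [1 − cos(β − φ)]
    = (4·21.6/17.9) · sin60.3°·cos12.2° / [1 − cos48.1°]
    = 4.827 · 0.8490 / 0.3322 = 12.34 m
FS = H_c / H = 12.34 / 8.7 = 1.418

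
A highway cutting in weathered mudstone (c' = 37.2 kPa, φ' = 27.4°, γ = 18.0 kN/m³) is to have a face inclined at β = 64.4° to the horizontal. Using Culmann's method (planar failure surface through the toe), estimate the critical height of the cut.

Culmann's analysis gives the critical failure plane at α_cr = (β + φ')/2 = (64.4 + 27.4)/2 = 45.9°, and the critical height
H_c = (4c'/γ) · sinβ cosφ' / [1 − cos(β − φ')]
    = (4·37.2/18.0) · sin64.4°·cos27.4° / [1 − cos(37.0°)]
    = 8.267 · 0.9018·0.8878 / [1 − 0.7986]
    = 8.267 · 0.8007 / 0.2014
    = 32.87 m

H_c = 32.87 m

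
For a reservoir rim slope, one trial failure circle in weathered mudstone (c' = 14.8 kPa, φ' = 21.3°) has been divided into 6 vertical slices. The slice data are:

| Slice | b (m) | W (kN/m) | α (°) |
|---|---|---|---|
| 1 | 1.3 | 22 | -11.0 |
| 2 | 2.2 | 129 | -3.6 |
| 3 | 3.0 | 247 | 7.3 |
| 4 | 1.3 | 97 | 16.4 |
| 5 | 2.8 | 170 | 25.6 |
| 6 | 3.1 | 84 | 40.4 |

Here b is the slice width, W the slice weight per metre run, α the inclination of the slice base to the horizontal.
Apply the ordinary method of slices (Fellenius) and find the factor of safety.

FS = 2.86

Ordinary method of slices: FS = Σ[c'·Δl_i + (W_i cosα_i)·tanφ'] / Σ W_i sinα_i, with Δl_i = b_i / cosα_i.
Slice 1: Δl = 1.3/cos(-11.0°) = 1.324 m; N'_1 = 22·cos(-11.0°) = 21.6; c'Δl = 19.60; W sinα = -4.2
Slice 2: Δl = 2.2/cos(-3.6°) = 2.204 m; N'_2 = 129·cos(-3.6°) = 128.7; c'Δl = 32.62; W sinα = -8.1
Slice 3: Δl = 3.0/cos7.3° = 3.025 m; N'_3 = 247·cos7.3° = 245.0; c'Δl = 44.76; W sinα = 31.4
Slice 4: Δl = 1.3/cos16.4° = 1.355 m; N'_4 = 97·cos16.4° = 93.1; c'Δl = 20.06; W sinα = 27.4
Slice 5: Δl = 2.8/cos25.6° = 3.105 m; N'_5 = 170·cos25.6° = 153.3; c'Δl = 45.95; W sinα = 73.5
Slice 6: Δl = 3.1/cos40.4° = 4.071 m; N'_6 = 84·cos40.4° = 64.0; c'Δl = 60.25; W sinα = 54.4
Σc'Δl = 223.2 kN/m; ΣN' = 705.7 kN/m; ΣW sinα = 174.4 kN/m
Resisting = 223.2 + 705.7·tan21.3° = 223.2 + 275.1 = 498.4 kN/m
FS = 498.4 / 174.4 = 2.858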